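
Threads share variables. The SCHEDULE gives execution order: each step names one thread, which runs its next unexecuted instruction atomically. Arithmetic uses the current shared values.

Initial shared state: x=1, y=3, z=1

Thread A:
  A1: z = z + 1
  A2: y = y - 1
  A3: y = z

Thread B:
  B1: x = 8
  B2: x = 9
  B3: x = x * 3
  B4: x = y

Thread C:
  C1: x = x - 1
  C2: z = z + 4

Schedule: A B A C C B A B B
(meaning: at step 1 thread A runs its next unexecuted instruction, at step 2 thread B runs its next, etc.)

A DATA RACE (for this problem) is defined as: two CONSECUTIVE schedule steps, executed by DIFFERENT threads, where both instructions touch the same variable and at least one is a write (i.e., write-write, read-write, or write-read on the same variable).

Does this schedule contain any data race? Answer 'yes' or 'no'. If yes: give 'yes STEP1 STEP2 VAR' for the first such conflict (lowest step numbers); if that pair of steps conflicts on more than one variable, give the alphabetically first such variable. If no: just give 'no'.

Answer: no

Derivation:
Steps 1,2: A(r=z,w=z) vs B(r=-,w=x). No conflict.
Steps 2,3: B(r=-,w=x) vs A(r=y,w=y). No conflict.
Steps 3,4: A(r=y,w=y) vs C(r=x,w=x). No conflict.
Steps 4,5: same thread (C). No race.
Steps 5,6: C(r=z,w=z) vs B(r=-,w=x). No conflict.
Steps 6,7: B(r=-,w=x) vs A(r=z,w=y). No conflict.
Steps 7,8: A(r=z,w=y) vs B(r=x,w=x). No conflict.
Steps 8,9: same thread (B). No race.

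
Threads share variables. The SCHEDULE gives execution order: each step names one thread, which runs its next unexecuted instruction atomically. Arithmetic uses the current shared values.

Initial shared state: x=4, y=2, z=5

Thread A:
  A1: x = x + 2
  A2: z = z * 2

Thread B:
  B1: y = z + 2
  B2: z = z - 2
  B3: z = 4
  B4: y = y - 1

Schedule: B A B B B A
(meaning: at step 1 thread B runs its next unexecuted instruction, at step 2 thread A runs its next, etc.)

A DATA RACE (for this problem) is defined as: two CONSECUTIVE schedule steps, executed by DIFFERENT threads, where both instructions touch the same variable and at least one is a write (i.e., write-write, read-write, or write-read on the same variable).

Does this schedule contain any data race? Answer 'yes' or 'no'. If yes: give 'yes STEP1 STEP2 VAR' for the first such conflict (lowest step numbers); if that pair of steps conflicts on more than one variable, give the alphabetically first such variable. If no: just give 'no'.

Steps 1,2: B(r=z,w=y) vs A(r=x,w=x). No conflict.
Steps 2,3: A(r=x,w=x) vs B(r=z,w=z). No conflict.
Steps 3,4: same thread (B). No race.
Steps 4,5: same thread (B). No race.
Steps 5,6: B(r=y,w=y) vs A(r=z,w=z). No conflict.

Answer: no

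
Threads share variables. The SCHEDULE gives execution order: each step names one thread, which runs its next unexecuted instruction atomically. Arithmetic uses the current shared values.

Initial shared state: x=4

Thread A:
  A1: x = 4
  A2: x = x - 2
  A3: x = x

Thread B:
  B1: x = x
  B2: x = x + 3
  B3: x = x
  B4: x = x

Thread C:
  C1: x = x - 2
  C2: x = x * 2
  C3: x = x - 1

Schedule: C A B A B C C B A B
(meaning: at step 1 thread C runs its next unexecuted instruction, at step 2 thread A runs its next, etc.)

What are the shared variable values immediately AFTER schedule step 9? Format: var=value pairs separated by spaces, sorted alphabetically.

Answer: x=9

Derivation:
Step 1: thread C executes C1 (x = x - 2). Shared: x=2. PCs: A@0 B@0 C@1
Step 2: thread A executes A1 (x = 4). Shared: x=4. PCs: A@1 B@0 C@1
Step 3: thread B executes B1 (x = x). Shared: x=4. PCs: A@1 B@1 C@1
Step 4: thread A executes A2 (x = x - 2). Shared: x=2. PCs: A@2 B@1 C@1
Step 5: thread B executes B2 (x = x + 3). Shared: x=5. PCs: A@2 B@2 C@1
Step 6: thread C executes C2 (x = x * 2). Shared: x=10. PCs: A@2 B@2 C@2
Step 7: thread C executes C3 (x = x - 1). Shared: x=9. PCs: A@2 B@2 C@3
Step 8: thread B executes B3 (x = x). Shared: x=9. PCs: A@2 B@3 C@3
Step 9: thread A executes A3 (x = x). Shared: x=9. PCs: A@3 B@3 C@3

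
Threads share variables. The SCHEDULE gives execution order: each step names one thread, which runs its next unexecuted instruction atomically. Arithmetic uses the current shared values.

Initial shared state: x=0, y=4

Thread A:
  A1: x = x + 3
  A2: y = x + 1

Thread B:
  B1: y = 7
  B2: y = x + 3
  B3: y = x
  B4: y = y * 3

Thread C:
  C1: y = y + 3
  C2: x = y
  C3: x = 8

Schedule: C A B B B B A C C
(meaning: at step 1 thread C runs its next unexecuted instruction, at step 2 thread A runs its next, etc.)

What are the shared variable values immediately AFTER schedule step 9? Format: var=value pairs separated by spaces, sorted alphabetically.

Step 1: thread C executes C1 (y = y + 3). Shared: x=0 y=7. PCs: A@0 B@0 C@1
Step 2: thread A executes A1 (x = x + 3). Shared: x=3 y=7. PCs: A@1 B@0 C@1
Step 3: thread B executes B1 (y = 7). Shared: x=3 y=7. PCs: A@1 B@1 C@1
Step 4: thread B executes B2 (y = x + 3). Shared: x=3 y=6. PCs: A@1 B@2 C@1
Step 5: thread B executes B3 (y = x). Shared: x=3 y=3. PCs: A@1 B@3 C@1
Step 6: thread B executes B4 (y = y * 3). Shared: x=3 y=9. PCs: A@1 B@4 C@1
Step 7: thread A executes A2 (y = x + 1). Shared: x=3 y=4. PCs: A@2 B@4 C@1
Step 8: thread C executes C2 (x = y). Shared: x=4 y=4. PCs: A@2 B@4 C@2
Step 9: thread C executes C3 (x = 8). Shared: x=8 y=4. PCs: A@2 B@4 C@3

Answer: x=8 y=4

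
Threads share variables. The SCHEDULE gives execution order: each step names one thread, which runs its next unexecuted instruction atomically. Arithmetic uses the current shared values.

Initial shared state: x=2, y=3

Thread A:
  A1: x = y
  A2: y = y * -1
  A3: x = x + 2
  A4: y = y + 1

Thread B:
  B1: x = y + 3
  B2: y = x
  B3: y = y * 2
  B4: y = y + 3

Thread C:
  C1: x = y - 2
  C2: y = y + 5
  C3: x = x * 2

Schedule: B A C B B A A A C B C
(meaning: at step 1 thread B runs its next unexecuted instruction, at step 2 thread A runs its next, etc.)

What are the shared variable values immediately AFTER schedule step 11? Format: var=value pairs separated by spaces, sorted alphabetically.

Step 1: thread B executes B1 (x = y + 3). Shared: x=6 y=3. PCs: A@0 B@1 C@0
Step 2: thread A executes A1 (x = y). Shared: x=3 y=3. PCs: A@1 B@1 C@0
Step 3: thread C executes C1 (x = y - 2). Shared: x=1 y=3. PCs: A@1 B@1 C@1
Step 4: thread B executes B2 (y = x). Shared: x=1 y=1. PCs: A@1 B@2 C@1
Step 5: thread B executes B3 (y = y * 2). Shared: x=1 y=2. PCs: A@1 B@3 C@1
Step 6: thread A executes A2 (y = y * -1). Shared: x=1 y=-2. PCs: A@2 B@3 C@1
Step 7: thread A executes A3 (x = x + 2). Shared: x=3 y=-2. PCs: A@3 B@3 C@1
Step 8: thread A executes A4 (y = y + 1). Shared: x=3 y=-1. PCs: A@4 B@3 C@1
Step 9: thread C executes C2 (y = y + 5). Shared: x=3 y=4. PCs: A@4 B@3 C@2
Step 10: thread B executes B4 (y = y + 3). Shared: x=3 y=7. PCs: A@4 B@4 C@2
Step 11: thread C executes C3 (x = x * 2). Shared: x=6 y=7. PCs: A@4 B@4 C@3

Answer: x=6 y=7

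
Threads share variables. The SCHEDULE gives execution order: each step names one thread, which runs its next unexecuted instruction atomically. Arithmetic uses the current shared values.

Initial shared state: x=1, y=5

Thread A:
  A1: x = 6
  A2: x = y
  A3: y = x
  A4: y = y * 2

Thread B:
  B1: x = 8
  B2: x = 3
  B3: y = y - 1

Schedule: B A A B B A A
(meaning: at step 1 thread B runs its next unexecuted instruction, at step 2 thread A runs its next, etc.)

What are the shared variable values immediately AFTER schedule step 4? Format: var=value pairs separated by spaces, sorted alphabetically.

Answer: x=3 y=5

Derivation:
Step 1: thread B executes B1 (x = 8). Shared: x=8 y=5. PCs: A@0 B@1
Step 2: thread A executes A1 (x = 6). Shared: x=6 y=5. PCs: A@1 B@1
Step 3: thread A executes A2 (x = y). Shared: x=5 y=5. PCs: A@2 B@1
Step 4: thread B executes B2 (x = 3). Shared: x=3 y=5. PCs: A@2 B@2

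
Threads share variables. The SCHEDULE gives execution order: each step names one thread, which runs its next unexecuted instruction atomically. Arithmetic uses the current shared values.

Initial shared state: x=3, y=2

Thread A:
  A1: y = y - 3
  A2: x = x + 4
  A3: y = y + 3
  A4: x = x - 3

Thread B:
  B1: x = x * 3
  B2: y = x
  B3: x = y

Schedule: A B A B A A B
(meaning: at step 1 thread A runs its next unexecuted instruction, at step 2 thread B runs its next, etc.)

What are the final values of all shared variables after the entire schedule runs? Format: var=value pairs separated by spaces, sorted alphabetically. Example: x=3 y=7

Answer: x=16 y=16

Derivation:
Step 1: thread A executes A1 (y = y - 3). Shared: x=3 y=-1. PCs: A@1 B@0
Step 2: thread B executes B1 (x = x * 3). Shared: x=9 y=-1. PCs: A@1 B@1
Step 3: thread A executes A2 (x = x + 4). Shared: x=13 y=-1. PCs: A@2 B@1
Step 4: thread B executes B2 (y = x). Shared: x=13 y=13. PCs: A@2 B@2
Step 5: thread A executes A3 (y = y + 3). Shared: x=13 y=16. PCs: A@3 B@2
Step 6: thread A executes A4 (x = x - 3). Shared: x=10 y=16. PCs: A@4 B@2
Step 7: thread B executes B3 (x = y). Shared: x=16 y=16. PCs: A@4 B@3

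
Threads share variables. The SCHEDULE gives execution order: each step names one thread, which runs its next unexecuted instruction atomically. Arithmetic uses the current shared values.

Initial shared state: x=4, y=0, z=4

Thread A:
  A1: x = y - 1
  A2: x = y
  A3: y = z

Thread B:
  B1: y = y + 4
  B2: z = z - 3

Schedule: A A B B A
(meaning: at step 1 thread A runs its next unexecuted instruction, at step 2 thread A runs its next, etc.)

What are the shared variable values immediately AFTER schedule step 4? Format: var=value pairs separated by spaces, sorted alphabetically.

Answer: x=0 y=4 z=1

Derivation:
Step 1: thread A executes A1 (x = y - 1). Shared: x=-1 y=0 z=4. PCs: A@1 B@0
Step 2: thread A executes A2 (x = y). Shared: x=0 y=0 z=4. PCs: A@2 B@0
Step 3: thread B executes B1 (y = y + 4). Shared: x=0 y=4 z=4. PCs: A@2 B@1
Step 4: thread B executes B2 (z = z - 3). Shared: x=0 y=4 z=1. PCs: A@2 B@2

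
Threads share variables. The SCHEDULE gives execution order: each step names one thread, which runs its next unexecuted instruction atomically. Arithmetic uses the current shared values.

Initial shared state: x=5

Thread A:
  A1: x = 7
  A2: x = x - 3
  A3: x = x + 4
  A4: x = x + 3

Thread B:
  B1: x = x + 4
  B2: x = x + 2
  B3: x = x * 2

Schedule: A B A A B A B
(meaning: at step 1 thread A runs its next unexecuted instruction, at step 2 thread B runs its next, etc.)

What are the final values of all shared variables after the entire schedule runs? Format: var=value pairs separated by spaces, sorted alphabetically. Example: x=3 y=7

Step 1: thread A executes A1 (x = 7). Shared: x=7. PCs: A@1 B@0
Step 2: thread B executes B1 (x = x + 4). Shared: x=11. PCs: A@1 B@1
Step 3: thread A executes A2 (x = x - 3). Shared: x=8. PCs: A@2 B@1
Step 4: thread A executes A3 (x = x + 4). Shared: x=12. PCs: A@3 B@1
Step 5: thread B executes B2 (x = x + 2). Shared: x=14. PCs: A@3 B@2
Step 6: thread A executes A4 (x = x + 3). Shared: x=17. PCs: A@4 B@2
Step 7: thread B executes B3 (x = x * 2). Shared: x=34. PCs: A@4 B@3

Answer: x=34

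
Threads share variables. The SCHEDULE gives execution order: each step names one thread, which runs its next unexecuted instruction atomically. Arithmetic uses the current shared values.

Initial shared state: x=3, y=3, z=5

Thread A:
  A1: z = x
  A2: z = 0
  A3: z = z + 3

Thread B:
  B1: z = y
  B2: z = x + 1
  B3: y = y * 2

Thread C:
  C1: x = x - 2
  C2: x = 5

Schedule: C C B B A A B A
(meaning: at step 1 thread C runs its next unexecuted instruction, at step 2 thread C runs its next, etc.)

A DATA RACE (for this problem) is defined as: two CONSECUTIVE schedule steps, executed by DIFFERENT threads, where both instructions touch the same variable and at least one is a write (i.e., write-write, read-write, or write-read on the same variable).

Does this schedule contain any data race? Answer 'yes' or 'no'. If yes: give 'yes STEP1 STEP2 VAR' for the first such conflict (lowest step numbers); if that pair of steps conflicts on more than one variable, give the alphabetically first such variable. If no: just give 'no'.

Answer: yes 4 5 z

Derivation:
Steps 1,2: same thread (C). No race.
Steps 2,3: C(r=-,w=x) vs B(r=y,w=z). No conflict.
Steps 3,4: same thread (B). No race.
Steps 4,5: B(z = x + 1) vs A(z = x). RACE on z (W-W).
Steps 5,6: same thread (A). No race.
Steps 6,7: A(r=-,w=z) vs B(r=y,w=y). No conflict.
Steps 7,8: B(r=y,w=y) vs A(r=z,w=z). No conflict.
First conflict at steps 4,5.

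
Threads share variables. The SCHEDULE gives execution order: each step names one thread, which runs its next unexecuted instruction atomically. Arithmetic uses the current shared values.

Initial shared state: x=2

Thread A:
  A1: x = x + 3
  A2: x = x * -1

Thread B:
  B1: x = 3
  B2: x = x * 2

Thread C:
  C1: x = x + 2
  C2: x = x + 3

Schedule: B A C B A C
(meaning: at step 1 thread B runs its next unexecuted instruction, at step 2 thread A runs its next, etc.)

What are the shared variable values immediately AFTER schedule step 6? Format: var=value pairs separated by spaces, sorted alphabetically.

Answer: x=-13

Derivation:
Step 1: thread B executes B1 (x = 3). Shared: x=3. PCs: A@0 B@1 C@0
Step 2: thread A executes A1 (x = x + 3). Shared: x=6. PCs: A@1 B@1 C@0
Step 3: thread C executes C1 (x = x + 2). Shared: x=8. PCs: A@1 B@1 C@1
Step 4: thread B executes B2 (x = x * 2). Shared: x=16. PCs: A@1 B@2 C@1
Step 5: thread A executes A2 (x = x * -1). Shared: x=-16. PCs: A@2 B@2 C@1
Step 6: thread C executes C2 (x = x + 3). Shared: x=-13. PCs: A@2 B@2 C@2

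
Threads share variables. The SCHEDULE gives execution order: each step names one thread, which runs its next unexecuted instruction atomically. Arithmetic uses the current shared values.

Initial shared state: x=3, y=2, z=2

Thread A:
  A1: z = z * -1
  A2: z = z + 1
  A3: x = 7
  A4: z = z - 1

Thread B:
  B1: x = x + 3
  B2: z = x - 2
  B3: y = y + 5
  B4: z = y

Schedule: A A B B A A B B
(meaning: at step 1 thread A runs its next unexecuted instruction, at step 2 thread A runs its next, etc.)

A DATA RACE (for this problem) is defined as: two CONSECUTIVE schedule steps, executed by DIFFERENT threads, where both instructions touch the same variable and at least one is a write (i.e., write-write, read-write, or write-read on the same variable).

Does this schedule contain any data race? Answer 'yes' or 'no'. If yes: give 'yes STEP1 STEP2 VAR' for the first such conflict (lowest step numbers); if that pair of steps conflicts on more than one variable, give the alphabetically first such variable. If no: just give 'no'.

Steps 1,2: same thread (A). No race.
Steps 2,3: A(r=z,w=z) vs B(r=x,w=x). No conflict.
Steps 3,4: same thread (B). No race.
Steps 4,5: B(z = x - 2) vs A(x = 7). RACE on x (R-W).
Steps 5,6: same thread (A). No race.
Steps 6,7: A(r=z,w=z) vs B(r=y,w=y). No conflict.
Steps 7,8: same thread (B). No race.
First conflict at steps 4,5.

Answer: yes 4 5 x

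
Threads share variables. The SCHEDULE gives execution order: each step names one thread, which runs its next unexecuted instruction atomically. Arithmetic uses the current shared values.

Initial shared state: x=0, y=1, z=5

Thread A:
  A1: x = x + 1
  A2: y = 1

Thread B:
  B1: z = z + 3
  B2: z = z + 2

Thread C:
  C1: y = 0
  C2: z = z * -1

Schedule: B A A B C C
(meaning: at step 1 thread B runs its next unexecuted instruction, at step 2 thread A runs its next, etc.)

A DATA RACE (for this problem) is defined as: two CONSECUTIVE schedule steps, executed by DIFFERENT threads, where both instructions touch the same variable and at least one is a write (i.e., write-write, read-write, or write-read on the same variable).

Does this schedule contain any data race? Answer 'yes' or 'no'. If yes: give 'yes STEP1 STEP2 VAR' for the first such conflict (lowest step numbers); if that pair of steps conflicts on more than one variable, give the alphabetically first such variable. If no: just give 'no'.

Steps 1,2: B(r=z,w=z) vs A(r=x,w=x). No conflict.
Steps 2,3: same thread (A). No race.
Steps 3,4: A(r=-,w=y) vs B(r=z,w=z). No conflict.
Steps 4,5: B(r=z,w=z) vs C(r=-,w=y). No conflict.
Steps 5,6: same thread (C). No race.

Answer: no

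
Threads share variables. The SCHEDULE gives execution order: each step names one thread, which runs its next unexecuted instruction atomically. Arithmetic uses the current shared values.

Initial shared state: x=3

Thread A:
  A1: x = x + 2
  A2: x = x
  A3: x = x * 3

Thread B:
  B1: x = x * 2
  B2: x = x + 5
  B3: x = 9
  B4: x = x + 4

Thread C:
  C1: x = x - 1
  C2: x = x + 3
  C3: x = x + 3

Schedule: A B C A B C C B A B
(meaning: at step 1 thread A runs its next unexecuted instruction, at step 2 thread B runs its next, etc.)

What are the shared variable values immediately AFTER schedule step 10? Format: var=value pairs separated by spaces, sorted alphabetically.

Answer: x=31

Derivation:
Step 1: thread A executes A1 (x = x + 2). Shared: x=5. PCs: A@1 B@0 C@0
Step 2: thread B executes B1 (x = x * 2). Shared: x=10. PCs: A@1 B@1 C@0
Step 3: thread C executes C1 (x = x - 1). Shared: x=9. PCs: A@1 B@1 C@1
Step 4: thread A executes A2 (x = x). Shared: x=9. PCs: A@2 B@1 C@1
Step 5: thread B executes B2 (x = x + 5). Shared: x=14. PCs: A@2 B@2 C@1
Step 6: thread C executes C2 (x = x + 3). Shared: x=17. PCs: A@2 B@2 C@2
Step 7: thread C executes C3 (x = x + 3). Shared: x=20. PCs: A@2 B@2 C@3
Step 8: thread B executes B3 (x = 9). Shared: x=9. PCs: A@2 B@3 C@3
Step 9: thread A executes A3 (x = x * 3). Shared: x=27. PCs: A@3 B@3 C@3
Step 10: thread B executes B4 (x = x + 4). Shared: x=31. PCs: A@3 B@4 C@3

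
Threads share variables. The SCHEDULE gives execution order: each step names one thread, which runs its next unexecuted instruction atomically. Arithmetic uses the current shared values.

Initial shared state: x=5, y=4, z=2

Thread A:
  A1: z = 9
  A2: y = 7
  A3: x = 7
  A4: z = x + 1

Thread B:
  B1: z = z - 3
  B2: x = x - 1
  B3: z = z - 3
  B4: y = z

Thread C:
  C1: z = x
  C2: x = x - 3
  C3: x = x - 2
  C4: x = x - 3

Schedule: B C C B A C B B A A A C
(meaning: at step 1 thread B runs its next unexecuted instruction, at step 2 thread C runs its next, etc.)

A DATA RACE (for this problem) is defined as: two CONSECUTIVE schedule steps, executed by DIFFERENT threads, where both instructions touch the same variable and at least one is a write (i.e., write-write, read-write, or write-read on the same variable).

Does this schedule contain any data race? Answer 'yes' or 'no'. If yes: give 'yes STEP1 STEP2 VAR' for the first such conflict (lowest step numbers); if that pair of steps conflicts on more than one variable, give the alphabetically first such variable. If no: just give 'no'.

Answer: yes 1 2 z

Derivation:
Steps 1,2: B(z = z - 3) vs C(z = x). RACE on z (W-W).
Steps 2,3: same thread (C). No race.
Steps 3,4: C(x = x - 3) vs B(x = x - 1). RACE on x (W-W).
Steps 4,5: B(r=x,w=x) vs A(r=-,w=z). No conflict.
Steps 5,6: A(r=-,w=z) vs C(r=x,w=x). No conflict.
Steps 6,7: C(r=x,w=x) vs B(r=z,w=z). No conflict.
Steps 7,8: same thread (B). No race.
Steps 8,9: B(y = z) vs A(y = 7). RACE on y (W-W).
Steps 9,10: same thread (A). No race.
Steps 10,11: same thread (A). No race.
Steps 11,12: A(z = x + 1) vs C(x = x - 3). RACE on x (R-W).
First conflict at steps 1,2.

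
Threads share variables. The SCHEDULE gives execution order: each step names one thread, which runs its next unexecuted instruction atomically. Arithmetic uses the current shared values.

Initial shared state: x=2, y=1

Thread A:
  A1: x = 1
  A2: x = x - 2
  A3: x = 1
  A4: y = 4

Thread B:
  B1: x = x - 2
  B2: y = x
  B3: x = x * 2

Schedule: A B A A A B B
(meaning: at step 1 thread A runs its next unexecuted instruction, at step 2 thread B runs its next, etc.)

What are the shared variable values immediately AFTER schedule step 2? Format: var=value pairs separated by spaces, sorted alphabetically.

Step 1: thread A executes A1 (x = 1). Shared: x=1 y=1. PCs: A@1 B@0
Step 2: thread B executes B1 (x = x - 2). Shared: x=-1 y=1. PCs: A@1 B@1

Answer: x=-1 y=1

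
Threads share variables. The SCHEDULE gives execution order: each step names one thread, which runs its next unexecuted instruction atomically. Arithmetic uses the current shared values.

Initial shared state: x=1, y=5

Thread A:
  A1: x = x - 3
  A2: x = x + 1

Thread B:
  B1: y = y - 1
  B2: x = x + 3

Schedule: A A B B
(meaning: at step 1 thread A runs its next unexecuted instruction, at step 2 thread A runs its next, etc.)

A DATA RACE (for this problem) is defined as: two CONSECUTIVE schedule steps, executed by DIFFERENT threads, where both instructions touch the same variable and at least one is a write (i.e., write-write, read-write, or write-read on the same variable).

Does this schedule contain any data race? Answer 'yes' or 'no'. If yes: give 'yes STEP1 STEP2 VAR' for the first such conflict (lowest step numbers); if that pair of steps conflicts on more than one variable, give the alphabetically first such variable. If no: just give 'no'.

Steps 1,2: same thread (A). No race.
Steps 2,3: A(r=x,w=x) vs B(r=y,w=y). No conflict.
Steps 3,4: same thread (B). No race.

Answer: no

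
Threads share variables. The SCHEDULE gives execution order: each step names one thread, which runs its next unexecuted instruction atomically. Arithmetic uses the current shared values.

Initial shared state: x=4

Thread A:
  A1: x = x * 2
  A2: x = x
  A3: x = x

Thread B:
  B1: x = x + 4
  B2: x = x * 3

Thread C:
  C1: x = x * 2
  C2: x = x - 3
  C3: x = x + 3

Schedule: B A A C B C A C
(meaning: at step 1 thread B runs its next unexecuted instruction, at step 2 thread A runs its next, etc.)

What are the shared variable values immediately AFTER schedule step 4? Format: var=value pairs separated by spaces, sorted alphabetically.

Answer: x=32

Derivation:
Step 1: thread B executes B1 (x = x + 4). Shared: x=8. PCs: A@0 B@1 C@0
Step 2: thread A executes A1 (x = x * 2). Shared: x=16. PCs: A@1 B@1 C@0
Step 3: thread A executes A2 (x = x). Shared: x=16. PCs: A@2 B@1 C@0
Step 4: thread C executes C1 (x = x * 2). Shared: x=32. PCs: A@2 B@1 C@1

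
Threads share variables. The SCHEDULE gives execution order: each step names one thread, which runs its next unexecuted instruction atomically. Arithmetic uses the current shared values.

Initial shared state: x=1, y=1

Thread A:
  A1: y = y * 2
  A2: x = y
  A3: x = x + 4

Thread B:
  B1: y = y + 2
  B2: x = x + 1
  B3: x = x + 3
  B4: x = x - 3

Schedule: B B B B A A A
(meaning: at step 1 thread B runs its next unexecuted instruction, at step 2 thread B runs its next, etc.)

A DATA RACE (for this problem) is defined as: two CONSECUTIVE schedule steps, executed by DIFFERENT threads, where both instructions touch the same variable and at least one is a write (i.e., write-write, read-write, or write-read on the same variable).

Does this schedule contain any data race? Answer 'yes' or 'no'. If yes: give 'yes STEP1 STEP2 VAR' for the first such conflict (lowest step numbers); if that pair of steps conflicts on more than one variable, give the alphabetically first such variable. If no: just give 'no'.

Answer: no

Derivation:
Steps 1,2: same thread (B). No race.
Steps 2,3: same thread (B). No race.
Steps 3,4: same thread (B). No race.
Steps 4,5: B(r=x,w=x) vs A(r=y,w=y). No conflict.
Steps 5,6: same thread (A). No race.
Steps 6,7: same thread (A). No race.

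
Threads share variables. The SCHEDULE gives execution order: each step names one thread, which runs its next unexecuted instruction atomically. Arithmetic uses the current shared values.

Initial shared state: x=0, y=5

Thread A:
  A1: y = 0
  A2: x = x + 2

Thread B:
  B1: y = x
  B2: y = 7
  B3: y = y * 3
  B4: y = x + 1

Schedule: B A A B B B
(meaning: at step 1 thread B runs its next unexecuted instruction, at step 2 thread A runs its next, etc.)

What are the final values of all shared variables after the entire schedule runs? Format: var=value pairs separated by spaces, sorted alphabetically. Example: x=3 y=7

Step 1: thread B executes B1 (y = x). Shared: x=0 y=0. PCs: A@0 B@1
Step 2: thread A executes A1 (y = 0). Shared: x=0 y=0. PCs: A@1 B@1
Step 3: thread A executes A2 (x = x + 2). Shared: x=2 y=0. PCs: A@2 B@1
Step 4: thread B executes B2 (y = 7). Shared: x=2 y=7. PCs: A@2 B@2
Step 5: thread B executes B3 (y = y * 3). Shared: x=2 y=21. PCs: A@2 B@3
Step 6: thread B executes B4 (y = x + 1). Shared: x=2 y=3. PCs: A@2 B@4

Answer: x=2 y=3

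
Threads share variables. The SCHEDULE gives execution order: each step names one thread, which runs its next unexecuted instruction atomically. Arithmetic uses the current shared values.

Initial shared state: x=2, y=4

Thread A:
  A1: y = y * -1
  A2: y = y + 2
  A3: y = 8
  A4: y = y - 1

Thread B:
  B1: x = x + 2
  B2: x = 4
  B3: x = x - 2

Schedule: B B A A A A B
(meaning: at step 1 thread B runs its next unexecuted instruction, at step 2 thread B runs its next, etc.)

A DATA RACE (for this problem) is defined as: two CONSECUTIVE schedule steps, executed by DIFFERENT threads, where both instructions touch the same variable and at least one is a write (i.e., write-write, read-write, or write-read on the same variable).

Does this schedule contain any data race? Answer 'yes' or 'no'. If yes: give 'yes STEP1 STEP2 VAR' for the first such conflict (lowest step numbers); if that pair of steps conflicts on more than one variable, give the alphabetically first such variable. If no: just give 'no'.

Answer: no

Derivation:
Steps 1,2: same thread (B). No race.
Steps 2,3: B(r=-,w=x) vs A(r=y,w=y). No conflict.
Steps 3,4: same thread (A). No race.
Steps 4,5: same thread (A). No race.
Steps 5,6: same thread (A). No race.
Steps 6,7: A(r=y,w=y) vs B(r=x,w=x). No conflict.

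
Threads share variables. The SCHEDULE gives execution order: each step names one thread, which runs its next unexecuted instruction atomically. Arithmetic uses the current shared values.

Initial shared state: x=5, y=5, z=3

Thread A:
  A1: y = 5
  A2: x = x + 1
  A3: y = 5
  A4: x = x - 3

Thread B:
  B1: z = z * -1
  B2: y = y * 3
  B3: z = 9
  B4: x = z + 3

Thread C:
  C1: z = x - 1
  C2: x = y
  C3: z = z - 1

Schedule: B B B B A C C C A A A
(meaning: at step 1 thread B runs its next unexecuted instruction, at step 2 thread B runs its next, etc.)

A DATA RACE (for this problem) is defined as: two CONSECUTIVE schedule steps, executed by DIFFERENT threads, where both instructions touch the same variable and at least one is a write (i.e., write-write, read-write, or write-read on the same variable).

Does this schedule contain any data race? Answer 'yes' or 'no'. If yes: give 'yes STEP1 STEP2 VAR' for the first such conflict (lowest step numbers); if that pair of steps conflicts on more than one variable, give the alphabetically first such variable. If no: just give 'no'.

Answer: no

Derivation:
Steps 1,2: same thread (B). No race.
Steps 2,3: same thread (B). No race.
Steps 3,4: same thread (B). No race.
Steps 4,5: B(r=z,w=x) vs A(r=-,w=y). No conflict.
Steps 5,6: A(r=-,w=y) vs C(r=x,w=z). No conflict.
Steps 6,7: same thread (C). No race.
Steps 7,8: same thread (C). No race.
Steps 8,9: C(r=z,w=z) vs A(r=x,w=x). No conflict.
Steps 9,10: same thread (A). No race.
Steps 10,11: same thread (A). No race.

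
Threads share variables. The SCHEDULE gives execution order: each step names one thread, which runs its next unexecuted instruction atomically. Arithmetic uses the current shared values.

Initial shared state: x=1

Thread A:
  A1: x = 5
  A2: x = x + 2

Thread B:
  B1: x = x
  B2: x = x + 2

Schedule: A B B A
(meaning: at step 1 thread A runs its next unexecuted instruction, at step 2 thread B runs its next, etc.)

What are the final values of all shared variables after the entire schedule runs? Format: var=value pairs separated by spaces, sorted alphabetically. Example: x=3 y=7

Step 1: thread A executes A1 (x = 5). Shared: x=5. PCs: A@1 B@0
Step 2: thread B executes B1 (x = x). Shared: x=5. PCs: A@1 B@1
Step 3: thread B executes B2 (x = x + 2). Shared: x=7. PCs: A@1 B@2
Step 4: thread A executes A2 (x = x + 2). Shared: x=9. PCs: A@2 B@2

Answer: x=9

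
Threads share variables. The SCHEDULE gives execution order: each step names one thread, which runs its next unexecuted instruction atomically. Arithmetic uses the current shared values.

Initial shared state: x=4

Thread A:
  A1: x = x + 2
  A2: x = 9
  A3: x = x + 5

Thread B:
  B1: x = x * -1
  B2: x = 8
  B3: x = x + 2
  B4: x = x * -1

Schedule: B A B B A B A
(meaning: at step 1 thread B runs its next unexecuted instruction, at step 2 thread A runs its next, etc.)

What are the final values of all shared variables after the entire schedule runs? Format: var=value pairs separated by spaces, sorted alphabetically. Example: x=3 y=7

Answer: x=-4

Derivation:
Step 1: thread B executes B1 (x = x * -1). Shared: x=-4. PCs: A@0 B@1
Step 2: thread A executes A1 (x = x + 2). Shared: x=-2. PCs: A@1 B@1
Step 3: thread B executes B2 (x = 8). Shared: x=8. PCs: A@1 B@2
Step 4: thread B executes B3 (x = x + 2). Shared: x=10. PCs: A@1 B@3
Step 5: thread A executes A2 (x = 9). Shared: x=9. PCs: A@2 B@3
Step 6: thread B executes B4 (x = x * -1). Shared: x=-9. PCs: A@2 B@4
Step 7: thread A executes A3 (x = x + 5). Shared: x=-4. PCs: A@3 B@4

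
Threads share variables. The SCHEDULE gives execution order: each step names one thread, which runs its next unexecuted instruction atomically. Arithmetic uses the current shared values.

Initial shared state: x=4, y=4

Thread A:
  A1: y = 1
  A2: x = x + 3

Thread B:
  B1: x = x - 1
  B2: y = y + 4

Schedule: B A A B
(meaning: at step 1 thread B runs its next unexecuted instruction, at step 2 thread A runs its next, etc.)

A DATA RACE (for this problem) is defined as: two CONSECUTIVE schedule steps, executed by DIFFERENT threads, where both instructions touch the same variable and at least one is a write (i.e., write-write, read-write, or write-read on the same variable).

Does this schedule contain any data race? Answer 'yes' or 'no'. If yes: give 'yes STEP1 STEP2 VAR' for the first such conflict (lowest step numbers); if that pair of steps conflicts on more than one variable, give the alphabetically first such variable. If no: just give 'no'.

Steps 1,2: B(r=x,w=x) vs A(r=-,w=y). No conflict.
Steps 2,3: same thread (A). No race.
Steps 3,4: A(r=x,w=x) vs B(r=y,w=y). No conflict.

Answer: no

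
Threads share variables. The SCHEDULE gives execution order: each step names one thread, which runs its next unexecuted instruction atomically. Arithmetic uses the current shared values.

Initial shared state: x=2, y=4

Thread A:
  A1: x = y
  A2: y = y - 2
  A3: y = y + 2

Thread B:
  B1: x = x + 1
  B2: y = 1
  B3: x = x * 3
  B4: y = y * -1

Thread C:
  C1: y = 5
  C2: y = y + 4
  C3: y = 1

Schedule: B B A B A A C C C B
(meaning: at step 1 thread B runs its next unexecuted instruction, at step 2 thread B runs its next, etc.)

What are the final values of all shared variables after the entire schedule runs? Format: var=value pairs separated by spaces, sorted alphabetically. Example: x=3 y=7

Answer: x=3 y=-1

Derivation:
Step 1: thread B executes B1 (x = x + 1). Shared: x=3 y=4. PCs: A@0 B@1 C@0
Step 2: thread B executes B2 (y = 1). Shared: x=3 y=1. PCs: A@0 B@2 C@0
Step 3: thread A executes A1 (x = y). Shared: x=1 y=1. PCs: A@1 B@2 C@0
Step 4: thread B executes B3 (x = x * 3). Shared: x=3 y=1. PCs: A@1 B@3 C@0
Step 5: thread A executes A2 (y = y - 2). Shared: x=3 y=-1. PCs: A@2 B@3 C@0
Step 6: thread A executes A3 (y = y + 2). Shared: x=3 y=1. PCs: A@3 B@3 C@0
Step 7: thread C executes C1 (y = 5). Shared: x=3 y=5. PCs: A@3 B@3 C@1
Step 8: thread C executes C2 (y = y + 4). Shared: x=3 y=9. PCs: A@3 B@3 C@2
Step 9: thread C executes C3 (y = 1). Shared: x=3 y=1. PCs: A@3 B@3 C@3
Step 10: thread B executes B4 (y = y * -1). Shared: x=3 y=-1. PCs: A@3 B@4 C@3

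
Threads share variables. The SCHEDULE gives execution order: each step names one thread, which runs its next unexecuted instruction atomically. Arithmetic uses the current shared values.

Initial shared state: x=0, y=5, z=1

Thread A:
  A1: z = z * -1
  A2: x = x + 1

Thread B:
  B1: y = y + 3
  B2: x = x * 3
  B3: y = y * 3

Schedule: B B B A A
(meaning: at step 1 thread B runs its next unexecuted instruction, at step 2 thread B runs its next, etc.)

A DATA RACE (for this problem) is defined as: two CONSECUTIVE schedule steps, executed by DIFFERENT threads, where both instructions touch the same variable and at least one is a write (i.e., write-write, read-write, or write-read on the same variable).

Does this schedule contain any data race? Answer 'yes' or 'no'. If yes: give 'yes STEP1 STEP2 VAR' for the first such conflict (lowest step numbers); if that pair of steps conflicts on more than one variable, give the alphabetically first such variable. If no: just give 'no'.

Steps 1,2: same thread (B). No race.
Steps 2,3: same thread (B). No race.
Steps 3,4: B(r=y,w=y) vs A(r=z,w=z). No conflict.
Steps 4,5: same thread (A). No race.

Answer: no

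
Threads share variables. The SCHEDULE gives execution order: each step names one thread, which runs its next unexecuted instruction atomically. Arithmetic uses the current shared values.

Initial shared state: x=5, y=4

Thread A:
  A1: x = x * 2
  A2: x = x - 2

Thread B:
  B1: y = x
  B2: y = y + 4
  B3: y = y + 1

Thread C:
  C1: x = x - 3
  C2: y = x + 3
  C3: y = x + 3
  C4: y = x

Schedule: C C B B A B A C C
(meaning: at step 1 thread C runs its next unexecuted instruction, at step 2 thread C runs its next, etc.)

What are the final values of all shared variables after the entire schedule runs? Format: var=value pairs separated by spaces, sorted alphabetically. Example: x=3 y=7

Step 1: thread C executes C1 (x = x - 3). Shared: x=2 y=4. PCs: A@0 B@0 C@1
Step 2: thread C executes C2 (y = x + 3). Shared: x=2 y=5. PCs: A@0 B@0 C@2
Step 3: thread B executes B1 (y = x). Shared: x=2 y=2. PCs: A@0 B@1 C@2
Step 4: thread B executes B2 (y = y + 4). Shared: x=2 y=6. PCs: A@0 B@2 C@2
Step 5: thread A executes A1 (x = x * 2). Shared: x=4 y=6. PCs: A@1 B@2 C@2
Step 6: thread B executes B3 (y = y + 1). Shared: x=4 y=7. PCs: A@1 B@3 C@2
Step 7: thread A executes A2 (x = x - 2). Shared: x=2 y=7. PCs: A@2 B@3 C@2
Step 8: thread C executes C3 (y = x + 3). Shared: x=2 y=5. PCs: A@2 B@3 C@3
Step 9: thread C executes C4 (y = x). Shared: x=2 y=2. PCs: A@2 B@3 C@4

Answer: x=2 y=2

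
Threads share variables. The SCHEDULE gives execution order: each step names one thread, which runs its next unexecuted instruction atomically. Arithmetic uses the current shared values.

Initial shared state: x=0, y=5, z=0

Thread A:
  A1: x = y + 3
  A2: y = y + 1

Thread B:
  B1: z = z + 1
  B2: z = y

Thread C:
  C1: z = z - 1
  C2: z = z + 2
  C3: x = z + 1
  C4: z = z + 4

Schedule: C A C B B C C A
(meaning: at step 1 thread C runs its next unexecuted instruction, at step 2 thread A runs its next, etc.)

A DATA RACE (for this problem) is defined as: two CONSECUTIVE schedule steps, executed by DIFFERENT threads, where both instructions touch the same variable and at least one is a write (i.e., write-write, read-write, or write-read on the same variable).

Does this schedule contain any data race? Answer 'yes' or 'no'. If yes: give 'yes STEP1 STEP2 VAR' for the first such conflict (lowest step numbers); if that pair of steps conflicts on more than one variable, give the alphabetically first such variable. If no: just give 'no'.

Steps 1,2: C(r=z,w=z) vs A(r=y,w=x). No conflict.
Steps 2,3: A(r=y,w=x) vs C(r=z,w=z). No conflict.
Steps 3,4: C(z = z + 2) vs B(z = z + 1). RACE on z (W-W).
Steps 4,5: same thread (B). No race.
Steps 5,6: B(z = y) vs C(x = z + 1). RACE on z (W-R).
Steps 6,7: same thread (C). No race.
Steps 7,8: C(r=z,w=z) vs A(r=y,w=y). No conflict.
First conflict at steps 3,4.

Answer: yes 3 4 z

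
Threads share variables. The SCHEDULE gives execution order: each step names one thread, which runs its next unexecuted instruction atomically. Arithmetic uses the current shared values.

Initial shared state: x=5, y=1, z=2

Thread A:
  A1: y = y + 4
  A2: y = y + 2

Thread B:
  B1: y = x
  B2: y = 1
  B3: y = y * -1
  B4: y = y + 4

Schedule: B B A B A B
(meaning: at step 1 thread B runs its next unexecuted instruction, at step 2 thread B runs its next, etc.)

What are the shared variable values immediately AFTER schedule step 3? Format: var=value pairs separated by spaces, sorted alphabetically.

Answer: x=5 y=5 z=2

Derivation:
Step 1: thread B executes B1 (y = x). Shared: x=5 y=5 z=2. PCs: A@0 B@1
Step 2: thread B executes B2 (y = 1). Shared: x=5 y=1 z=2. PCs: A@0 B@2
Step 3: thread A executes A1 (y = y + 4). Shared: x=5 y=5 z=2. PCs: A@1 B@2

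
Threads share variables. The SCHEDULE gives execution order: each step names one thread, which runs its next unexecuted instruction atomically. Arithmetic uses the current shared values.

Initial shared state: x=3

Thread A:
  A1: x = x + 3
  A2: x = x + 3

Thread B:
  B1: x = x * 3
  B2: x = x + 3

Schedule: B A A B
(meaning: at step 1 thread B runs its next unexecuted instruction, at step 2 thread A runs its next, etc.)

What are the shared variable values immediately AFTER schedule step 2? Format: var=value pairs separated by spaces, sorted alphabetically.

Answer: x=12

Derivation:
Step 1: thread B executes B1 (x = x * 3). Shared: x=9. PCs: A@0 B@1
Step 2: thread A executes A1 (x = x + 3). Shared: x=12. PCs: A@1 B@1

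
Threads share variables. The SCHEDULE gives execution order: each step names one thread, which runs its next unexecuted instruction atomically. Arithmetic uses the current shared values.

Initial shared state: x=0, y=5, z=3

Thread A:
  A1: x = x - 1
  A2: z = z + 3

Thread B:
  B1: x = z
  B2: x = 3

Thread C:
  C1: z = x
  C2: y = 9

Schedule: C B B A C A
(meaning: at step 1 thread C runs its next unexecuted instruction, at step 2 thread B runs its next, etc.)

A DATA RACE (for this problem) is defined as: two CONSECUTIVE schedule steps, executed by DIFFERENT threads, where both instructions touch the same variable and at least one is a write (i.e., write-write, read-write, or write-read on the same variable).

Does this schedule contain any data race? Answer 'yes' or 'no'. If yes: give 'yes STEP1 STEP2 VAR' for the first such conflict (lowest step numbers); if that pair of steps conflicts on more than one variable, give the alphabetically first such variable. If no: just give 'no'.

Answer: yes 1 2 x

Derivation:
Steps 1,2: C(z = x) vs B(x = z). RACE on x (R-W), z (W-R). Multiple vars; alphabetically first is x.
Steps 2,3: same thread (B). No race.
Steps 3,4: B(x = 3) vs A(x = x - 1). RACE on x (W-W).
Steps 4,5: A(r=x,w=x) vs C(r=-,w=y). No conflict.
Steps 5,6: C(r=-,w=y) vs A(r=z,w=z). No conflict.
First conflict at steps 1,2.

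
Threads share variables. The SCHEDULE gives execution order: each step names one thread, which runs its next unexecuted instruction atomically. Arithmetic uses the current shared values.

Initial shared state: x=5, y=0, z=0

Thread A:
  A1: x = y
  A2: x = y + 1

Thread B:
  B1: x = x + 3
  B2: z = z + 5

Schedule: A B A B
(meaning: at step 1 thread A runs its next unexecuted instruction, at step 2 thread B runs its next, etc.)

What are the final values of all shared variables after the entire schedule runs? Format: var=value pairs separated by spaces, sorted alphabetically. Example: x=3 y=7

Answer: x=1 y=0 z=5

Derivation:
Step 1: thread A executes A1 (x = y). Shared: x=0 y=0 z=0. PCs: A@1 B@0
Step 2: thread B executes B1 (x = x + 3). Shared: x=3 y=0 z=0. PCs: A@1 B@1
Step 3: thread A executes A2 (x = y + 1). Shared: x=1 y=0 z=0. PCs: A@2 B@1
Step 4: thread B executes B2 (z = z + 5). Shared: x=1 y=0 z=5. PCs: A@2 B@2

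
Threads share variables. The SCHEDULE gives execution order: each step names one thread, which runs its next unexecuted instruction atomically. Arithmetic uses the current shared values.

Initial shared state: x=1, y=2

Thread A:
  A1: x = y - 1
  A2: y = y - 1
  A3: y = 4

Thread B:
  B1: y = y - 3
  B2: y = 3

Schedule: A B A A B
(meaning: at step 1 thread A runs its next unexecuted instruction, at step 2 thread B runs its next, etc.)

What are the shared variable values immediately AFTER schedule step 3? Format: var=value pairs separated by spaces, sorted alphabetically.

Answer: x=1 y=-2

Derivation:
Step 1: thread A executes A1 (x = y - 1). Shared: x=1 y=2. PCs: A@1 B@0
Step 2: thread B executes B1 (y = y - 3). Shared: x=1 y=-1. PCs: A@1 B@1
Step 3: thread A executes A2 (y = y - 1). Shared: x=1 y=-2. PCs: A@2 B@1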